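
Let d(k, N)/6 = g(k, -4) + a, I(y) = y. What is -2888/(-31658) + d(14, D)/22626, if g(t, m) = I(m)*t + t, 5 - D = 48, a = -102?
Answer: 351772/6632351 ≈ 0.053039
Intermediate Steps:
D = -43 (D = 5 - 1*48 = 5 - 48 = -43)
g(t, m) = t + m*t (g(t, m) = m*t + t = t + m*t)
d(k, N) = -612 - 18*k (d(k, N) = 6*(k*(1 - 4) - 102) = 6*(k*(-3) - 102) = 6*(-3*k - 102) = 6*(-102 - 3*k) = -612 - 18*k)
-2888/(-31658) + d(14, D)/22626 = -2888/(-31658) + (-612 - 18*14)/22626 = -2888*(-1/31658) + (-612 - 252)*(1/22626) = 1444/15829 - 864*1/22626 = 1444/15829 - 16/419 = 351772/6632351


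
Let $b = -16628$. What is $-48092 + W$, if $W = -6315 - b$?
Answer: $-37779$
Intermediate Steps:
$W = 10313$ ($W = -6315 - -16628 = -6315 + 16628 = 10313$)
$-48092 + W = -48092 + 10313 = -37779$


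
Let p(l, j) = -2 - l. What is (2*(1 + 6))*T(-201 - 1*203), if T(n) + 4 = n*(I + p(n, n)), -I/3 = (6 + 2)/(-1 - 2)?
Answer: -2319016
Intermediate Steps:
I = 8 (I = -3*(6 + 2)/(-1 - 2) = -24/(-3) = -24*(-1)/3 = -3*(-8/3) = 8)
T(n) = -4 + n*(6 - n) (T(n) = -4 + n*(8 + (-2 - n)) = -4 + n*(6 - n))
(2*(1 + 6))*T(-201 - 1*203) = (2*(1 + 6))*(-4 - (-201 - 1*203)**2 + 6*(-201 - 1*203)) = (2*7)*(-4 - (-201 - 203)**2 + 6*(-201 - 203)) = 14*(-4 - 1*(-404)**2 + 6*(-404)) = 14*(-4 - 1*163216 - 2424) = 14*(-4 - 163216 - 2424) = 14*(-165644) = -2319016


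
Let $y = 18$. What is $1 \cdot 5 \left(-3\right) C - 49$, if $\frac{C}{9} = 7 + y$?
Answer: $-3424$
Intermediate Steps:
$C = 225$ ($C = 9 \left(7 + 18\right) = 9 \cdot 25 = 225$)
$1 \cdot 5 \left(-3\right) C - 49 = 1 \cdot 5 \left(-3\right) 225 - 49 = 5 \left(-3\right) 225 - 49 = \left(-15\right) 225 - 49 = -3375 - 49 = -3424$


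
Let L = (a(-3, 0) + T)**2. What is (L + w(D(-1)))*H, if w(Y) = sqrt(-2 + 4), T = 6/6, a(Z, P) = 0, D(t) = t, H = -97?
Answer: -97 - 97*sqrt(2) ≈ -234.18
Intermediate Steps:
T = 1 (T = 6*(1/6) = 1)
w(Y) = sqrt(2)
L = 1 (L = (0 + 1)**2 = 1**2 = 1)
(L + w(D(-1)))*H = (1 + sqrt(2))*(-97) = -97 - 97*sqrt(2)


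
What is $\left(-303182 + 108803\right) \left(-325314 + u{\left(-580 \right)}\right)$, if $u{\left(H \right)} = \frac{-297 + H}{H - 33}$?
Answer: $\frac{38762400263295}{613} \approx 6.3234 \cdot 10^{10}$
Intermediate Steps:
$u{\left(H \right)} = \frac{-297 + H}{-33 + H}$
$\left(-303182 + 108803\right) \left(-325314 + u{\left(-580 \right)}\right) = \left(-303182 + 108803\right) \left(-325314 + \frac{-297 - 580}{-33 - 580}\right) = - 194379 \left(-325314 + \frac{1}{-613} \left(-877\right)\right) = - 194379 \left(-325314 - - \frac{877}{613}\right) = - 194379 \left(-325314 + \frac{877}{613}\right) = \left(-194379\right) \left(- \frac{199416605}{613}\right) = \frac{38762400263295}{613}$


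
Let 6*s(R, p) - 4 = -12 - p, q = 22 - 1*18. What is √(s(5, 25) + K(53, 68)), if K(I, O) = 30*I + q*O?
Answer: √7426/2 ≈ 43.087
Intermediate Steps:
q = 4 (q = 22 - 18 = 4)
s(R, p) = -4/3 - p/6 (s(R, p) = ⅔ + (-12 - p)/6 = ⅔ + (-2 - p/6) = -4/3 - p/6)
K(I, O) = 4*O + 30*I (K(I, O) = 30*I + 4*O = 4*O + 30*I)
√(s(5, 25) + K(53, 68)) = √((-4/3 - ⅙*25) + (4*68 + 30*53)) = √((-4/3 - 25/6) + (272 + 1590)) = √(-11/2 + 1862) = √(3713/2) = √7426/2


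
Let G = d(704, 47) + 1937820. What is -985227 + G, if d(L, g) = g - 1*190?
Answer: 952450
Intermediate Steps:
d(L, g) = -190 + g (d(L, g) = g - 190 = -190 + g)
G = 1937677 (G = (-190 + 47) + 1937820 = -143 + 1937820 = 1937677)
-985227 + G = -985227 + 1937677 = 952450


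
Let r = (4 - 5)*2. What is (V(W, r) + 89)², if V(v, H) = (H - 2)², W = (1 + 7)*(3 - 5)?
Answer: 11025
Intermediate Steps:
W = -16 (W = 8*(-2) = -16)
r = -2 (r = -1*2 = -2)
V(v, H) = (-2 + H)²
(V(W, r) + 89)² = ((-2 - 2)² + 89)² = ((-4)² + 89)² = (16 + 89)² = 105² = 11025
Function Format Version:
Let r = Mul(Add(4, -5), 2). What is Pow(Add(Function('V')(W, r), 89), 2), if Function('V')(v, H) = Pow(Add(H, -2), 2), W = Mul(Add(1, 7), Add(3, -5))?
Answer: 11025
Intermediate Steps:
W = -16 (W = Mul(8, -2) = -16)
r = -2 (r = Mul(-1, 2) = -2)
Function('V')(v, H) = Pow(Add(-2, H), 2)
Pow(Add(Function('V')(W, r), 89), 2) = Pow(Add(Pow(Add(-2, -2), 2), 89), 2) = Pow(Add(Pow(-4, 2), 89), 2) = Pow(Add(16, 89), 2) = Pow(105, 2) = 11025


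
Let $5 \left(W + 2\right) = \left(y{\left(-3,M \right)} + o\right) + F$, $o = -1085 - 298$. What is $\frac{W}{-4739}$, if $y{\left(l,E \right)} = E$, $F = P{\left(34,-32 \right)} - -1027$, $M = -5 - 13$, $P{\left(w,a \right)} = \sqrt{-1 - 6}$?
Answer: $\frac{384}{23695} - \frac{i \sqrt{7}}{23695} \approx 0.016206 - 0.00011166 i$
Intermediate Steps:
$P{\left(w,a \right)} = i \sqrt{7}$ ($P{\left(w,a \right)} = \sqrt{-7} = i \sqrt{7}$)
$M = -18$ ($M = -5 - 13 = -18$)
$F = 1027 + i \sqrt{7}$ ($F = i \sqrt{7} - -1027 = i \sqrt{7} + 1027 = 1027 + i \sqrt{7} \approx 1027.0 + 2.6458 i$)
$o = -1383$ ($o = -1085 - 298 = -1383$)
$W = - \frac{384}{5} + \frac{i \sqrt{7}}{5}$ ($W = -2 + \frac{\left(-18 - 1383\right) + \left(1027 + i \sqrt{7}\right)}{5} = -2 + \frac{-1401 + \left(1027 + i \sqrt{7}\right)}{5} = -2 + \frac{-374 + i \sqrt{7}}{5} = -2 - \left(\frac{374}{5} - \frac{i \sqrt{7}}{5}\right) = - \frac{384}{5} + \frac{i \sqrt{7}}{5} \approx -76.8 + 0.52915 i$)
$\frac{W}{-4739} = \frac{- \frac{384}{5} + \frac{i \sqrt{7}}{5}}{-4739} = \left(- \frac{384}{5} + \frac{i \sqrt{7}}{5}\right) \left(- \frac{1}{4739}\right) = \frac{384}{23695} - \frac{i \sqrt{7}}{23695}$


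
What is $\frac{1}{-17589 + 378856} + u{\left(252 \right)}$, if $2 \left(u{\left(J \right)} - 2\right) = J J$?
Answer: $\frac{11471672319}{361267} \approx 31754.0$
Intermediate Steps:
$u{\left(J \right)} = 2 + \frac{J^{2}}{2}$ ($u{\left(J \right)} = 2 + \frac{J J}{2} = 2 + \frac{J^{2}}{2}$)
$\frac{1}{-17589 + 378856} + u{\left(252 \right)} = \frac{1}{-17589 + 378856} + \left(2 + \frac{252^{2}}{2}\right) = \frac{1}{361267} + \left(2 + \frac{1}{2} \cdot 63504\right) = \frac{1}{361267} + \left(2 + 31752\right) = \frac{1}{361267} + 31754 = \frac{11471672319}{361267}$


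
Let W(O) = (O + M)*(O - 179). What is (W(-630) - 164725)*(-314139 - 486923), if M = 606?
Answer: 116401518158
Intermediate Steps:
W(O) = (-179 + O)*(606 + O) (W(O) = (O + 606)*(O - 179) = (606 + O)*(-179 + O) = (-179 + O)*(606 + O))
(W(-630) - 164725)*(-314139 - 486923) = ((-108474 + (-630)² + 427*(-630)) - 164725)*(-314139 - 486923) = ((-108474 + 396900 - 269010) - 164725)*(-801062) = (19416 - 164725)*(-801062) = -145309*(-801062) = 116401518158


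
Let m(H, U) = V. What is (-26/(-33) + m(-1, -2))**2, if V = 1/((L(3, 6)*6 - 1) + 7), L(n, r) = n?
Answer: 5329/7744 ≈ 0.68815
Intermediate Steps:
V = 1/24 (V = 1/((3*6 - 1) + 7) = 1/((18 - 1) + 7) = 1/(17 + 7) = 1/24 ≈ 0.041667)
m(H, U) = 1/24
(-26/(-33) + m(-1, -2))**2 = (-26/(-33) + 1/24)**2 = (-26*(-1/33) + 1/24)**2 = (26/33 + 1/24)**2 = (73/88)**2 = 5329/7744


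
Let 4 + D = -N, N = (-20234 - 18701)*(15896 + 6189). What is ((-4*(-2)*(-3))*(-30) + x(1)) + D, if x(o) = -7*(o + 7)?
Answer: 859880135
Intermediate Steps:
x(o) = -49 - 7*o (x(o) = -7*(7 + o) = -49 - 7*o)
N = -859879475 (N = -38935*22085 = -859879475)
D = 859879471 (D = -4 - 1*(-859879475) = -4 + 859879475 = 859879471)
((-4*(-2)*(-3))*(-30) + x(1)) + D = ((-4*(-2)*(-3))*(-30) + (-49 - 7*1)) + 859879471 = ((8*(-3))*(-30) + (-49 - 7)) + 859879471 = (-24*(-30) - 56) + 859879471 = (720 - 56) + 859879471 = 664 + 859879471 = 859880135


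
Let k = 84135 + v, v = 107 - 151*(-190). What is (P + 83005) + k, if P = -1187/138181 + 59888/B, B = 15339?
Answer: 415308163363718/2119558359 ≈ 1.9594e+5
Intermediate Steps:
v = 28797 (v = 107 + 28690 = 28797)
k = 112932 (k = 84135 + 28797 = 112932)
P = 8257176335/2119558359 (P = -1187/138181 + 59888/15339 = 8257176335/2119558359 ≈ 3.8957)
(P + 83005) + k = (8257176335/2119558359 + 83005) + 112932 = 175942198765130/2119558359 + 112932 = 415308163363718/2119558359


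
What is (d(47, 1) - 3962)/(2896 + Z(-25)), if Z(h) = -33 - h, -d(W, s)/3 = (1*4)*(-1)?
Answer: -1975/1444 ≈ -1.3677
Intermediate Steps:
d(W, s) = 12 (d(W, s) = -3*1*4*(-1) = -12*(-1) = -3*(-4) = 12)
(d(47, 1) - 3962)/(2896 + Z(-25)) = (12 - 3962)/(2896 + (-33 - 1*(-25))) = -3950/(2896 + (-33 + 25)) = -3950/(2896 - 8) = -3950/2888 = -3950*1/2888 = -1975/1444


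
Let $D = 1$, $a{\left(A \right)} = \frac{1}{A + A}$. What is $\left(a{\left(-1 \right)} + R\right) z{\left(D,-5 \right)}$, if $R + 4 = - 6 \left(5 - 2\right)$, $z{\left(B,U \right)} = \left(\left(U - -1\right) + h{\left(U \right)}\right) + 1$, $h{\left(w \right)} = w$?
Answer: $180$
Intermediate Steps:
$a{\left(A \right)} = \frac{1}{2 A}$
$z{\left(B,U \right)} = 2 + 2 U$ ($z{\left(B,U \right)} = \left(\left(U - -1\right) + U\right) + 1 = \left(\left(U + 1\right) + U\right) + 1 = \left(\left(1 + U\right) + U\right) + 1 = \left(1 + 2 U\right) + 1 = 2 + 2 U$)
$R = -22$ ($R = -4 - 6 \left(5 - 2\right) = -4 - 18 = -22$)
$\left(a{\left(-1 \right)} + R\right) z{\left(D,-5 \right)} = \left(\frac{1}{2 \left(-1\right)} - 22\right) \left(2 + 2 \left(-5\right)\right) = \left(\frac{1}{2} \left(-1\right) - 22\right) \left(2 - 10\right) = \left(- \frac{1}{2} - 22\right) \left(-8\right) = \left(- \frac{45}{2}\right) \left(-8\right) = 180$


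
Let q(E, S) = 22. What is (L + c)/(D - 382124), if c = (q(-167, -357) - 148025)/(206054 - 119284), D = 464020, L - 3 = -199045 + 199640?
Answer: 51740457/7106115920 ≈ 0.0072811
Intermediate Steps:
L = 598 (L = 3 + (-199045 + 199640) = 3 + 595 = 598)
c = -148003/86770 (c = (22 - 148025)/(206054 - 119284) = -148003/86770 ≈ -1.7057)
(L + c)/(D - 382124) = (598 - 148003/86770)/(464020 - 382124) = (51740457/86770)/81896 = (51740457/86770)*(1/81896) = 51740457/7106115920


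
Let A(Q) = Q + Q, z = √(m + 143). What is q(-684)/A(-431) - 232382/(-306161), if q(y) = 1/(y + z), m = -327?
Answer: 23438709714371/30880200601820 + I*√46/201725240 ≈ 0.75902 + 3.3622e-8*I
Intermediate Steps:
z = 2*I*√46 (z = √(-327 + 143) = √(-184) = 2*I*√46 ≈ 13.565*I)
A(Q) = 2*Q
q(y) = 1/(y + 2*I*√46)
q(-684)/A(-431) - 232382/(-306161) = 1/((-684 + 2*I*√46)*((2*(-431)))) - 232382/(-306161) = 1/(-684 + 2*I*√46*(-862)) - 232382*(-1/306161) = -1/862/(-684 + 2*I*√46) + 232382/306161 = -1/(862*(-684 + 2*I*√46)) + 232382/306161 = 232382/306161 - 1/(862*(-684 + 2*I*√46))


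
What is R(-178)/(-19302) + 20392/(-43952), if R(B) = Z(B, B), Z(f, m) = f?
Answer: -24111433/53022594 ≈ -0.45474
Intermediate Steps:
R(B) = B
R(-178)/(-19302) + 20392/(-43952) = -178/(-19302) + 20392/(-43952) = -178*(-1/19302) + 20392*(-1/43952) = 89/9651 - 2549/5494 = -24111433/53022594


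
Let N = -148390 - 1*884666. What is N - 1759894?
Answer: -2792950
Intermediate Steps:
N = -1033056 (N = -148390 - 884666 = -1033056)
N - 1759894 = -1033056 - 1759894 = -2792950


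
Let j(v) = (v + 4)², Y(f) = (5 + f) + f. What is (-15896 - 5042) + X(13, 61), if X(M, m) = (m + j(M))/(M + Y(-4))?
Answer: -20903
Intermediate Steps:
Y(f) = 5 + 2*f
j(v) = (4 + v)²
X(M, m) = (m + (4 + M)²)/(-3 + M) (X(M, m) = (m + (4 + M)²)/(M + (5 + 2*(-4))) = (m + (4 + M)²)/(M + (5 - 8)) = (m + (4 + M)²)/(M - 3) = (m + (4 + M)²)/(-3 + M))
(-15896 - 5042) + X(13, 61) = (-15896 - 5042) + (61 + (4 + 13)²)/(-3 + 13) = -20938 + (61 + 17²)/10 = -20938 + (61 + 289)/10 = -20938 + (⅒)*350 = -20938 + 35 = -20903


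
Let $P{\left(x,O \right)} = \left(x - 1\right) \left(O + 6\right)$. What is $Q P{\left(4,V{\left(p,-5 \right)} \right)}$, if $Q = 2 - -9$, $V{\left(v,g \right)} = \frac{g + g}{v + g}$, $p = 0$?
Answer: $264$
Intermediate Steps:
$V{\left(v,g \right)} = \frac{2 g}{g + v}$
$Q = 11$ ($Q = 2 + 9 = 11$)
$P{\left(x,O \right)} = \left(-1 + x\right) \left(6 + O\right)$
$Q P{\left(4,V{\left(p,-5 \right)} \right)} = 11 \left(-6 - 2 \left(-5\right) \frac{1}{-5 + 0} + 6 \cdot 4 + 2 \left(-5\right) \frac{1}{-5 + 0} \cdot 4\right) = 11 \left(-6 - 2 \left(-5\right) \frac{1}{-5} + 24 + 2 \left(-5\right) \frac{1}{-5} \cdot 4\right) = 11 \left(-6 - 2 \left(-5\right) \left(- \frac{1}{5}\right) + 24 + 2 \left(-5\right) \left(- \frac{1}{5}\right) 4\right) = 11 \left(-6 - 2 + 24 + 2 \cdot 4\right) = 11 \left(-6 - 2 + 24 + 8\right) = 11 \cdot 24 = 264$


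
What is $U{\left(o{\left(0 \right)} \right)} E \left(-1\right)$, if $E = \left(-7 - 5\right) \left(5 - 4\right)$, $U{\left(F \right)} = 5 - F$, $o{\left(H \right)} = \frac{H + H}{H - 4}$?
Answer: $60$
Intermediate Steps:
$o{\left(H \right)} = \frac{2 H}{-4 + H}$
$E = -12$ ($E = \left(-12\right) 1 = -12$)
$U{\left(o{\left(0 \right)} \right)} E \left(-1\right) = \left(5 - 2 \cdot 0 \frac{1}{-4 + 0}\right) \left(-12\right) \left(-1\right) = \left(5 - 2 \cdot 0 \frac{1}{-4}\right) \left(-12\right) \left(-1\right) = \left(5 - 2 \cdot 0 \left(- \frac{1}{4}\right)\right) \left(-12\right) \left(-1\right) = \left(5 - 0\right) \left(-12\right) \left(-1\right) = \left(5 + 0\right) \left(-12\right) \left(-1\right) = 5 \left(-12\right) \left(-1\right) = \left(-60\right) \left(-1\right) = 60$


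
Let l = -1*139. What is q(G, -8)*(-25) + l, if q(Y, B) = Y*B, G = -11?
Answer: -2339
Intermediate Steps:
q(Y, B) = B*Y
l = -139
q(G, -8)*(-25) + l = -8*(-11)*(-25) - 139 = 88*(-25) - 139 = -2200 - 139 = -2339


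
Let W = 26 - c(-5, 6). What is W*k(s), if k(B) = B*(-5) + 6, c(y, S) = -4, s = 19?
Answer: -2670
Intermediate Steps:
k(B) = 6 - 5*B (k(B) = -5*B + 6 = 6 - 5*B)
W = 30 (W = 26 - 1*(-4) = 26 + 4 = 30)
W*k(s) = 30*(6 - 5*19) = 30*(6 - 95) = 30*(-89) = -2670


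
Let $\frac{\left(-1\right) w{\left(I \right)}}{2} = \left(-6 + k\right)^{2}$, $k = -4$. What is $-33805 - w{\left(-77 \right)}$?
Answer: $-33605$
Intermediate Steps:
$w{\left(I \right)} = -200$ ($w{\left(I \right)} = - 2 \left(-6 - 4\right)^{2} = - 2 \left(-10\right)^{2} = \left(-2\right) 100 = -200$)
$-33805 - w{\left(-77 \right)} = -33805 - -200 = -33805 + 200 = -33605$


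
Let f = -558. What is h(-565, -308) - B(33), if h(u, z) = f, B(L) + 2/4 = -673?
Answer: 231/2 ≈ 115.50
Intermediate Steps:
B(L) = -1347/2 (B(L) = -½ - 673 = -1347/2)
h(u, z) = -558
h(-565, -308) - B(33) = -558 - 1*(-1347/2) = -558 + 1347/2 = 231/2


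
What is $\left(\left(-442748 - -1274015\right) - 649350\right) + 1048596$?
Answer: $1230513$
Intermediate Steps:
$\left(\left(-442748 - -1274015\right) - 649350\right) + 1048596 = \left(\left(-442748 + 1274015\right) - 649350\right) + 1048596 = \left(831267 - 649350\right) + 1048596 = 181917 + 1048596 = 1230513$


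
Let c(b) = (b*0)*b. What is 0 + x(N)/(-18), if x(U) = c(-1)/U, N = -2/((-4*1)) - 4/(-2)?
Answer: 0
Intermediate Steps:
c(b) = 0 (c(b) = 0*b = 0)
N = 5/2 (N = -2/(-4) - 4*(-½) = -2*(-¼) + 2 = ½ + 2 = 5/2 ≈ 2.5000)
x(U) = 0 (x(U) = 0/U = 0)
0 + x(N)/(-18) = 0 + 0/(-18) = 0 + 0*(-1/18) = 0 + 0 = 0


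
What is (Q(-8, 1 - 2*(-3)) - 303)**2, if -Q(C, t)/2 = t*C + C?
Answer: 30625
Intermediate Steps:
Q(C, t) = -2*C - 2*C*t (Q(C, t) = -2*(t*C + C) = -2*(C*t + C) = -2*(C + C*t) = -2*C - 2*C*t)
(Q(-8, 1 - 2*(-3)) - 303)**2 = (-2*(-8)*(1 + (1 - 2*(-3))) - 303)**2 = (-2*(-8)*(1 + (1 + 6)) - 303)**2 = (-2*(-8)*(1 + 7) - 303)**2 = (-2*(-8)*8 - 303)**2 = (128 - 303)**2 = (-175)**2 = 30625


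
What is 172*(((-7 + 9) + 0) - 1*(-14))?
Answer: 2752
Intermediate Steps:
172*(((-7 + 9) + 0) - 1*(-14)) = 172*((2 + 0) + 14) = 172*(2 + 14) = 172*16 = 2752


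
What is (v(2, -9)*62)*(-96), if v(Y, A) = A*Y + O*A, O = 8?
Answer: 535680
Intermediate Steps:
v(Y, A) = 8*A + A*Y (v(Y, A) = A*Y + 8*A = 8*A + A*Y)
(v(2, -9)*62)*(-96) = (-9*(8 + 2)*62)*(-96) = (-9*10*62)*(-96) = -90*62*(-96) = -5580*(-96) = 535680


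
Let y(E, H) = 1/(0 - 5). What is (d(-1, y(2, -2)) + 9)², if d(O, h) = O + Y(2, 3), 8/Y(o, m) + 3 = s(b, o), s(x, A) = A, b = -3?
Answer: 0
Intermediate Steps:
Y(o, m) = 8/(-3 + o)
y(E, H) = -⅕ (y(E, H) = 1/(-5) = -⅕)
d(O, h) = -8 + O (d(O, h) = O + 8/(-3 + 2) = O + 8/(-1) = O + 8*(-1) = O - 8 = -8 + O)
(d(-1, y(2, -2)) + 9)² = ((-8 - 1) + 9)² = (-9 + 9)² = 0² = 0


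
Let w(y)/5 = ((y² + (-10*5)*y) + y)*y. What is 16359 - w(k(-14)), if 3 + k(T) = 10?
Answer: 26649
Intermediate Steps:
k(T) = 7 (k(T) = -3 + 10 = 7)
w(y) = 5*y*(y² - 49*y) (w(y) = 5*(((y² + (-10*5)*y) + y)*y) = 5*(((y² - 50*y) + y)*y) = 5*((y² - 49*y)*y) = 5*(y*(y² - 49*y)) = 5*y*(y² - 49*y))
16359 - w(k(-14)) = 16359 - 5*7²*(-49 + 7) = 16359 - 5*49*(-42) = 16359 - 1*(-10290) = 16359 + 10290 = 26649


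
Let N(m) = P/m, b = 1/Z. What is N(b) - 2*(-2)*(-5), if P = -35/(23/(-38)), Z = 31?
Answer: 40770/23 ≈ 1772.6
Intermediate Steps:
P = 1330/23 (P = -35/(23*(-1/38)) = -35/(-23/38) = -35*(-38/23) = 1330/23 ≈ 57.826)
b = 1/31 ≈ 0.032258
N(m) = 1330/(23*m)
N(b) - 2*(-2)*(-5) = 1330/(23*(1/31)) - 2*(-2)*(-5) = (1330/23)*31 + 4*(-5) = 41230/23 - 20 = 40770/23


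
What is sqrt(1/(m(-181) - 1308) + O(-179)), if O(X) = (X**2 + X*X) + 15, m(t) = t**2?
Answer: sqrt(63410598654726)/31453 ≈ 253.17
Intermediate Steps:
O(X) = 15 + 2*X**2 (O(X) = (X**2 + X**2) + 15 = 2*X**2 + 15 = 15 + 2*X**2)
sqrt(1/(m(-181) - 1308) + O(-179)) = sqrt(1/((-181)**2 - 1308) + (15 + 2*(-179)**2)) = sqrt(1/(32761 - 1308) + (15 + 2*32041)) = sqrt(1/31453 + (15 + 64082)) = sqrt(1/31453 + 64097) = sqrt(2016042942/31453) = sqrt(63410598654726)/31453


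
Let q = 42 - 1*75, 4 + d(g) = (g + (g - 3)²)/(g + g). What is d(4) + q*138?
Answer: -36459/8 ≈ -4557.4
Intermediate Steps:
d(g) = -4 + (g + (-3 + g)²)/(2*g) (d(g) = -4 + (g + (g - 3)²)/(g + g) = -4 + (g + (-3 + g)²)/((2*g)) = -4 + (g + (-3 + g)²)*(1/(2*g)) = -4 + (g + (-3 + g)²)/(2*g))
q = -33 (q = 42 - 75 = -33)
d(4) + q*138 = (½)*((-3 + 4)² - 7*4)/4 - 33*138 = (½)*(¼)*(1² - 28) - 4554 = (½)*(¼)*(1 - 28) - 4554 = (½)*(¼)*(-27) - 4554 = -27/8 - 4554 = -36459/8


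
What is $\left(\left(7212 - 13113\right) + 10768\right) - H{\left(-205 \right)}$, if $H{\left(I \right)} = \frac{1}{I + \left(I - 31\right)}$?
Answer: $\frac{2146348}{441} \approx 4867.0$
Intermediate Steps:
$H{\left(I \right)} = \frac{1}{-31 + 2 I}$ ($H{\left(I \right)} = \frac{1}{I + \left(I - 31\right)} = \frac{1}{I + \left(-31 + I\right)} = \frac{1}{-31 + 2 I}$)
$\left(\left(7212 - 13113\right) + 10768\right) - H{\left(-205 \right)} = \left(\left(7212 - 13113\right) + 10768\right) - \frac{1}{-31 + 2 \left(-205\right)} = \left(-5901 + 10768\right) - \frac{1}{-31 - 410} = 4867 - \frac{1}{-441} = 4867 - - \frac{1}{441} = 4867 + \frac{1}{441} = \frac{2146348}{441}$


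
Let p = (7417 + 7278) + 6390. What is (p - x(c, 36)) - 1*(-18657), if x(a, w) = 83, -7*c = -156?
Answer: 39659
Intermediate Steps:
c = 156/7 (c = -⅐*(-156) = 156/7 ≈ 22.286)
p = 21085 (p = 14695 + 6390 = 21085)
(p - x(c, 36)) - 1*(-18657) = (21085 - 1*83) - 1*(-18657) = (21085 - 83) + 18657 = 21002 + 18657 = 39659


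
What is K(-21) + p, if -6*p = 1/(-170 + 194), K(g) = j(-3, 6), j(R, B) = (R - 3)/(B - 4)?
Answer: -433/144 ≈ -3.0069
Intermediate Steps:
j(R, B) = (-3 + R)/(-4 + B)
K(g) = -3 (K(g) = (-3 - 3)/(-4 + 6) = -6/2 = (½)*(-6) = -3)
p = -1/144 (p = -1/(6*(-170 + 194)) = -⅙/24 = -⅙*1/24 = -1/144 ≈ -0.0069444)
K(-21) + p = -3 - 1/144 = -433/144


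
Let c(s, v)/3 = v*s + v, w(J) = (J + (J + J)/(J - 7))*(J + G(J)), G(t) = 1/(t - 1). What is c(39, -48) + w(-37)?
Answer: -3722121/836 ≈ -4452.3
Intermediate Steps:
G(t) = 1/(-1 + t)
w(J) = (J + 1/(-1 + J))*(J + 2*J/(-7 + J)) (w(J) = (J + (J + J)/(J - 7))*(J + 1/(-1 + J)) = (J + (2*J)/(-7 + J))*(J + 1/(-1 + J)) = (J + 2*J/(-7 + J))*(J + 1/(-1 + J)) = (J + 1/(-1 + J))*(J + 2*J/(-7 + J)))
c(s, v) = 3*v + 3*s*v (c(s, v) = 3*(v*s + v) = 3*(s*v + v) = 3*(v + s*v) = 3*v + 3*s*v)
c(39, -48) + w(-37) = 3*(-48)*(1 + 39) - 37*(-5 - 37 - 37*(-1 - 37)*(-5 - 37))/((-1 - 37)*(-7 - 37)) = 3*(-48)*40 - 37*(-5 - 37 - 37*(-38)*(-42))/(-38*(-44)) = -5760 - 37*(-1/38)*(-1/44)*(-5 - 37 - 59052) = -5760 - 37*(-1/38)*(-1/44)*(-59094) = -5760 + 1093239/836 = -3722121/836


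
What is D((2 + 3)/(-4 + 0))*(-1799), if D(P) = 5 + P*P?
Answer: -188895/16 ≈ -11806.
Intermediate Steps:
D(P) = 5 + P²
D((2 + 3)/(-4 + 0))*(-1799) = (5 + ((2 + 3)/(-4 + 0))²)*(-1799) = (5 + (5/(-4))²)*(-1799) = (5 + (5*(-¼))²)*(-1799) = (5 + (-5/4)²)*(-1799) = (5 + 25/16)*(-1799) = (105/16)*(-1799) = -188895/16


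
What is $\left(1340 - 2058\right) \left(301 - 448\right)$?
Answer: $105546$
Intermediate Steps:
$\left(1340 - 2058\right) \left(301 - 448\right) = \left(-718\right) \left(-147\right) = 105546$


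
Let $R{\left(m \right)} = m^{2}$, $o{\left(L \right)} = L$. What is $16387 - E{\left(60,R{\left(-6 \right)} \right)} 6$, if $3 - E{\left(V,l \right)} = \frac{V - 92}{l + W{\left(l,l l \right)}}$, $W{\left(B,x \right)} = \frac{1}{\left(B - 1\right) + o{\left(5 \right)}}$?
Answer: $\frac{23580049}{1441} \approx 16364.0$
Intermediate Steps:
$W{\left(B,x \right)} = \frac{1}{4 + B}$ ($W{\left(B,x \right)} = \frac{1}{\left(B - 1\right) + 5} = \frac{1}{\left(-1 + B\right) + 5} = \frac{1}{4 + B}$)
$E{\left(V,l \right)} = 3 - \frac{-92 + V}{l + \frac{1}{4 + l}}$ ($E{\left(V,l \right)} = 3 - \frac{V - 92}{l + \frac{1}{4 + l}} = 3 - \frac{-92 + V}{l + \frac{1}{4 + l}}$)
$16387 - E{\left(60,R{\left(-6 \right)} \right)} 6 = 16387 - \frac{3 + \left(4 + \left(-6\right)^{2}\right) \left(92 - 60 + 3 \left(-6\right)^{2}\right)}{1 + \left(-6\right)^{2} \left(4 + \left(-6\right)^{2}\right)} 6 = 16387 - \frac{3 + \left(4 + 36\right) \left(92 - 60 + 3 \cdot 36\right)}{1 + 36 \left(4 + 36\right)} 6 = 16387 - \frac{3 + 40 \left(92 - 60 + 108\right)}{1 + 36 \cdot 40} \cdot 6 = 16387 - \frac{3 + 40 \cdot 140}{1 + 1440} \cdot 6 = 16387 - \frac{3 + 5600}{1441} \cdot 6 = 16387 - \frac{1}{1441} \cdot 5603 \cdot 6 = 16387 - \frac{5603}{1441} \cdot 6 = 16387 - \frac{33618}{1441} = \frac{23580049}{1441}$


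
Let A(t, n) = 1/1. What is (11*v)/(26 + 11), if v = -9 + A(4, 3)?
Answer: -88/37 ≈ -2.3784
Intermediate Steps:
A(t, n) = 1
v = -8 (v = -9 + 1 = -8)
(11*v)/(26 + 11) = (11*(-8))/(26 + 11) = -88/37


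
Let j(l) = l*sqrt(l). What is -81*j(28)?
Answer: -4536*sqrt(7) ≈ -12001.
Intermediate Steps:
j(l) = l**(3/2)
-81*j(28) = -4536*sqrt(7)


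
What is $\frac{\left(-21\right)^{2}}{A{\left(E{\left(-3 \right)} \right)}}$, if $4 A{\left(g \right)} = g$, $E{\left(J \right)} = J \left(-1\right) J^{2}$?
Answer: $\frac{196}{3} \approx 65.333$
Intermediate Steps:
$E{\left(J \right)} = - J^{3}$ ($E{\left(J \right)} = - J J^{2} = - J^{3}$)
$A{\left(g \right)} = \frac{g}{4}$
$\frac{\left(-21\right)^{2}}{A{\left(E{\left(-3 \right)} \right)}} = \frac{\left(-21\right)^{2}}{\frac{1}{4} \left(- \left(-3\right)^{3}\right)} = \frac{441}{\frac{1}{4} \left(\left(-1\right) \left(-27\right)\right)} = \frac{441}{\frac{1}{4} \cdot 27} = \frac{441}{\frac{27}{4}} = 441 \cdot \frac{4}{27} = \frac{196}{3}$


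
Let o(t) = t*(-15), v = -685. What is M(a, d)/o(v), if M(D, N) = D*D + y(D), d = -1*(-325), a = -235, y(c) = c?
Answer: 3666/685 ≈ 5.3518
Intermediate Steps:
d = 325
M(D, N) = D + D**2 (M(D, N) = D*D + D = D**2 + D = D + D**2)
o(t) = -15*t
M(a, d)/o(v) = (-235*(1 - 235))/((-15*(-685))) = -235*(-234)/10275 = 54990*(1/10275) = 3666/685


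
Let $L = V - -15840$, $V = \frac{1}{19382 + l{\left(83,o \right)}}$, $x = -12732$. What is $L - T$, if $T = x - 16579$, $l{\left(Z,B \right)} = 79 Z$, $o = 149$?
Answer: $\frac{1171171790}{25939} \approx 45151.0$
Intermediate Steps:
$V = \frac{1}{25939}$ ($V = \frac{1}{19382 + 79 \cdot 83} = \frac{1}{19382 + 6557} = \frac{1}{25939} \approx 3.8552 \cdot 10^{-5}$)
$T = -29311$ ($T = -12732 - 16579 = -29311$)
$L = \frac{410873761}{25939}$ ($L = \frac{1}{25939} - -15840 = \frac{1}{25939} + 15840 = \frac{410873761}{25939} \approx 15840.0$)
$L - T = \frac{410873761}{25939} - -29311 = \frac{410873761}{25939} + 29311 = \frac{1171171790}{25939}$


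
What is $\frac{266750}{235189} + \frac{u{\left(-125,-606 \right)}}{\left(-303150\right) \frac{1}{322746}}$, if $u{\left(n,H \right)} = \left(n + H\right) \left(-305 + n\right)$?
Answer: $- \frac{18495774605288}{55269415} \approx -3.3465 \cdot 10^{5}$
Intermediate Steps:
$u{\left(n,H \right)} = \left(-305 + n\right) \left(H + n\right)$ ($u{\left(n,H \right)} = \left(H + n\right) \left(-305 + n\right) = \left(-305 + n\right) \left(H + n\right)$)
$\frac{266750}{235189} + \frac{u{\left(-125,-606 \right)}}{\left(-303150\right) \frac{1}{322746}} = \frac{266750}{235189} + \frac{\left(-125\right)^{2} - -184830 - -38125 - -75750}{\left(-303150\right) \frac{1}{322746}} = 266750 \cdot \frac{1}{235189} + \frac{15625 + 184830 + 38125 + 75750}{\left(-303150\right) \frac{1}{322746}} = \frac{266750}{235189} + \frac{314330}{- \frac{50525}{53791}} = \frac{266750}{235189} + 314330 \left(- \frac{53791}{50525}\right) = \frac{266750}{235189} - \frac{78642442}{235} = - \frac{18495774605288}{55269415}$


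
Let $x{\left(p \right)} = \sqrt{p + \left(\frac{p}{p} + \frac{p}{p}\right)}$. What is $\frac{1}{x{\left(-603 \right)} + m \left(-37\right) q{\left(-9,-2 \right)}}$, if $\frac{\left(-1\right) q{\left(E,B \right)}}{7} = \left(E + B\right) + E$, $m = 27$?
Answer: $- \frac{139860}{19560820201} - \frac{i \sqrt{601}}{19560820201} \approx -7.15 \cdot 10^{-6} - 1.2533 \cdot 10^{-9} i$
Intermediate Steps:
$q{\left(E,B \right)} = - 14 E - 7 B$ ($q{\left(E,B \right)} = - 7 \left(\left(E + B\right) + E\right) = - 7 \left(\left(B + E\right) + E\right) = - 7 \left(B + 2 E\right) = - 14 E - 7 B$)
$x{\left(p \right)} = \sqrt{2 + p}$ ($x{\left(p \right)} = \sqrt{p + \left(1 + 1\right)} = \sqrt{p + 2} = \sqrt{2 + p}$)
$\frac{1}{x{\left(-603 \right)} + m \left(-37\right) q{\left(-9,-2 \right)}} = \frac{1}{\sqrt{2 - 603} + 27 \left(-37\right) \left(\left(-14\right) \left(-9\right) - -14\right)} = \frac{1}{\sqrt{-601} - 999 \left(126 + 14\right)} = \frac{1}{i \sqrt{601} - 139860} = \frac{1}{-139860 + i \sqrt{601}}$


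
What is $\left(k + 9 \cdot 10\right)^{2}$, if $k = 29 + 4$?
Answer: $15129$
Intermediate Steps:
$k = 33$
$\left(k + 9 \cdot 10\right)^{2} = \left(33 + 9 \cdot 10\right)^{2} = \left(33 + 90\right)^{2} = 123^{2} = 15129$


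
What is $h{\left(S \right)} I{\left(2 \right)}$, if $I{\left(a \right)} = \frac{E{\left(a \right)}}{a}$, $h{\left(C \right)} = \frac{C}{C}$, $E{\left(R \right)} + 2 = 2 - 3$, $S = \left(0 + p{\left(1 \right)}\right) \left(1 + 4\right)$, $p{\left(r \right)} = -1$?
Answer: $- \frac{3}{2} \approx -1.5$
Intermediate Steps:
$S = -5$ ($S = \left(0 - 1\right) \left(1 + 4\right) = \left(-1\right) 5 = -5$)
$E{\left(R \right)} = -3$ ($E{\left(R \right)} = -2 + \left(2 - 3\right) = -2 - 1 = -3$)
$h{\left(C \right)} = 1$
$I{\left(a \right)} = - \frac{3}{a}$
$h{\left(S \right)} I{\left(2 \right)} = 1 \left(- \frac{3}{2}\right) = - \frac{3}{2}$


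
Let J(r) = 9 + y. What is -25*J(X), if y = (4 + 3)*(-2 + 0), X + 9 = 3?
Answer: 125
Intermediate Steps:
X = -6 (X = -9 + 3 = -6)
y = -14 (y = 7*(-2) = -14)
J(r) = -5 (J(r) = 9 - 14 = -5)
-25*J(X) = -25*(-5) = 125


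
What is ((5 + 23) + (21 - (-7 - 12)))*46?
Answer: 3128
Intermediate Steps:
((5 + 23) + (21 - (-7 - 12)))*46 = (28 + (21 - 1*(-19)))*46 = (28 + (21 + 19))*46 = (28 + 40)*46 = 68*46 = 3128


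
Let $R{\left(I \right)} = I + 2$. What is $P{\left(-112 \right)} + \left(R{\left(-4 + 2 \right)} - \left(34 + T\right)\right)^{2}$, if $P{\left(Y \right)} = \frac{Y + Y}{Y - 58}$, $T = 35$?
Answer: $\frac{404797}{85} \approx 4762.3$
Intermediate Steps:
$R{\left(I \right)} = 2 + I$
$P{\left(Y \right)} = \frac{2 Y}{-58 + Y}$
$P{\left(-112 \right)} + \left(R{\left(-4 + 2 \right)} - \left(34 + T\right)\right)^{2} = 2 \left(-112\right) \frac{1}{-58 - 112} + \left(\left(2 + \left(-4 + 2\right)\right) - 69\right)^{2} = 2 \left(-112\right) \frac{1}{-170} + \left(\left(2 - 2\right) - 69\right)^{2} = 2 \left(-112\right) \left(- \frac{1}{170}\right) + \left(0 - 69\right)^{2} = \frac{112}{85} + \left(-69\right)^{2} = \frac{112}{85} + 4761 = \frac{404797}{85}$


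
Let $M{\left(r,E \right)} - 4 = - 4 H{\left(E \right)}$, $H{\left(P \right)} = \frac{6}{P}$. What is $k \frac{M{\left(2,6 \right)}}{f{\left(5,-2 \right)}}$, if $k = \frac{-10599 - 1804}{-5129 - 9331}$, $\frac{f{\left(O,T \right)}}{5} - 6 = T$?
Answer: $0$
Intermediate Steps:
$M{\left(r,E \right)} = 4 - \frac{24}{E}$ ($M{\left(r,E \right)} = 4 - 4 \frac{6}{E} = 4 - \frac{24}{E}$)
$f{\left(O,T \right)} = 30 + 5 T$
$k = \frac{12403}{14460}$ ($k = - \frac{12403}{-14460} = \left(-12403\right) \left(- \frac{1}{14460}\right) = \frac{12403}{14460} \approx 0.85775$)
$k \frac{M{\left(2,6 \right)}}{f{\left(5,-2 \right)}} = \frac{12403 \frac{4 - \frac{24}{6}}{30 + 5 \left(-2\right)}}{14460} = \frac{12403 \frac{4 - 4}{30 - 10}}{14460} = \frac{12403 \frac{4 - 4}{20}}{14460} = \frac{12403 \cdot 0 \cdot \frac{1}{20}}{14460} = \frac{12403}{14460} \cdot 0 = 0$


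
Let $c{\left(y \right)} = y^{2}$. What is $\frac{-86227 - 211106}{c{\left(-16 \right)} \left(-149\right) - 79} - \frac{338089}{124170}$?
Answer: $\frac{2666340307}{527349990} \approx 5.0561$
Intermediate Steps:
$\frac{-86227 - 211106}{c{\left(-16 \right)} \left(-149\right) - 79} - \frac{338089}{124170} = \frac{-86227 - 211106}{\left(-16\right)^{2} \left(-149\right) - 79} - \frac{338089}{124170} = - \frac{297333}{256 \left(-149\right) - 79} - \frac{338089}{124170} = - \frac{297333}{-38144 - 79} - \frac{338089}{124170} = - \frac{297333}{-38223} - \frac{338089}{124170} = \left(-297333\right) \left(- \frac{1}{38223}\right) - \frac{338089}{124170} = \frac{33037}{4247} - \frac{338089}{124170} = \frac{2666340307}{527349990}$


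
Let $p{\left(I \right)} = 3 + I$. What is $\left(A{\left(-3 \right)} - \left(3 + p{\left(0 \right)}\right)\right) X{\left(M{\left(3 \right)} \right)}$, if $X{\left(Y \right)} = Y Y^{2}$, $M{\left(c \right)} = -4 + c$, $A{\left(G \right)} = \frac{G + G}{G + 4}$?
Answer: $12$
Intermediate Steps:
$A{\left(G \right)} = \frac{2 G}{4 + G}$
$X{\left(Y \right)} = Y^{3}$
$\left(A{\left(-3 \right)} - \left(3 + p{\left(0 \right)}\right)\right) X{\left(M{\left(3 \right)} \right)} = \left(2 \left(-3\right) \frac{1}{4 - 3} - 6\right) \left(-4 + 3\right)^{3} = \left(2 \left(-3\right) 1^{-1} - 6\right) \left(-1\right)^{3} = \left(2 \left(-3\right) 1 - 6\right) \left(-1\right) = \left(-6 - 6\right) \left(-1\right) = \left(-12\right) \left(-1\right) = 12$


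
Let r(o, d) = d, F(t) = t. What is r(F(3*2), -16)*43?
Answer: -688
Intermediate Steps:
r(F(3*2), -16)*43 = -16*43 = -688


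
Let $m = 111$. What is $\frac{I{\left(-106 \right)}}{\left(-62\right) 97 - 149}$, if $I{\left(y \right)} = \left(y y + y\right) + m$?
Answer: $- \frac{11241}{6163} \approx -1.8239$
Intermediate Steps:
$I{\left(y \right)} = 111 + y + y^{2}$ ($I{\left(y \right)} = \left(y y + y\right) + 111 = \left(y^{2} + y\right) + 111 = \left(y + y^{2}\right) + 111 = 111 + y + y^{2}$)
$\frac{I{\left(-106 \right)}}{\left(-62\right) 97 - 149} = \frac{111 - 106 + \left(-106\right)^{2}}{\left(-62\right) 97 - 149} = \frac{111 - 106 + 11236}{-6014 - 149} = \frac{11241}{-6163} = 11241 \left(- \frac{1}{6163}\right) = - \frac{11241}{6163}$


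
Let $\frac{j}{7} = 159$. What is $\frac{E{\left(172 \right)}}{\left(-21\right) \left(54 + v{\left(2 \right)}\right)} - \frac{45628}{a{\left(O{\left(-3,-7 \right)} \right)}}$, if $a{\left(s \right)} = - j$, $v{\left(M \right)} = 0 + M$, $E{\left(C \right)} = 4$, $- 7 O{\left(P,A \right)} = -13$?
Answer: $\frac{212913}{5194} \approx 40.992$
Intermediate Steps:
$j = 1113$ ($j = 7 \cdot 159 = 1113$)
$O{\left(P,A \right)} = \frac{13}{7}$ ($O{\left(P,A \right)} = \left(- \frac{1}{7}\right) \left(-13\right) = \frac{13}{7}$)
$v{\left(M \right)} = M$
$a{\left(s \right)} = -1113$ ($a{\left(s \right)} = \left(-1\right) 1113 = -1113$)
$\frac{E{\left(172 \right)}}{\left(-21\right) \left(54 + v{\left(2 \right)}\right)} - \frac{45628}{a{\left(O{\left(-3,-7 \right)} \right)}} = \frac{4}{\left(-21\right) \left(54 + 2\right)} - \frac{45628}{-1113} = \frac{4}{\left(-21\right) 56} - - \frac{45628}{1113} = \frac{4}{-1176} + \frac{45628}{1113} = 4 \left(- \frac{1}{1176}\right) + \frac{45628}{1113} = - \frac{1}{294} + \frac{45628}{1113} = \frac{212913}{5194}$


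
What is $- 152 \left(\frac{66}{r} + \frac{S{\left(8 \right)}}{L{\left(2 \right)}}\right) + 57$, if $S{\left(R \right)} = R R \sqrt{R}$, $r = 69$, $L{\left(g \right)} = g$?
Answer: $- \frac{2033}{23} - 9728 \sqrt{2} \approx -13846.0$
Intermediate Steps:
$S{\left(R \right)} = R^{\frac{5}{2}}$ ($S{\left(R \right)} = R^{2} \sqrt{R} = R^{\frac{5}{2}}$)
$- 152 \left(\frac{66}{r} + \frac{S{\left(8 \right)}}{L{\left(2 \right)}}\right) + 57 = - 152 \left(\frac{66}{69} + \frac{8^{\frac{5}{2}}}{2}\right) + 57 = - 152 \left(66 \cdot \frac{1}{69} + 128 \sqrt{2} \cdot \frac{1}{2}\right) + 57 = - 152 \left(\frac{22}{23} + 64 \sqrt{2}\right) + 57 = \left(- \frac{3344}{23} - 9728 \sqrt{2}\right) + 57 = - \frac{2033}{23} - 9728 \sqrt{2}$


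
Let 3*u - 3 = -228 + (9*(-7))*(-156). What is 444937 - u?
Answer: 441736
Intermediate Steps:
u = 3201 (u = 1 + (-228 + (9*(-7))*(-156))/3 = 1 + (-228 - 63*(-156))/3 = 1 + (-228 + 9828)/3 = 1 + (1/3)*9600 = 1 + 3200 = 3201)
444937 - u = 444937 - 1*3201 = 444937 - 3201 = 441736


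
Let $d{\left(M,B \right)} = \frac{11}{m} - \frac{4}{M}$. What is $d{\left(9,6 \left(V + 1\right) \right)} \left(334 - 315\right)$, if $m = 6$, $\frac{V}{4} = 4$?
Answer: $\frac{475}{18} \approx 26.389$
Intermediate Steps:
$V = 16$ ($V = 4 \cdot 4 = 16$)
$d{\left(M,B \right)} = \frac{11}{6} - \frac{4}{M}$
$d{\left(9,6 \left(V + 1\right) \right)} \left(334 - 315\right) = \left(\frac{11}{6} - \frac{4}{9}\right) \left(334 - 315\right) = \left(\frac{11}{6} - \frac{4}{9}\right) 19 = \frac{25}{18} \cdot 19 = \frac{475}{18}$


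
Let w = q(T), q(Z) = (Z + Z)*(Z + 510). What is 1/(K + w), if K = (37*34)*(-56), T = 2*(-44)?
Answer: -1/144720 ≈ -6.9099e-6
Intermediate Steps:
T = -88
q(Z) = 2*Z*(510 + Z) (q(Z) = (2*Z)*(510 + Z) = 2*Z*(510 + Z))
w = -74272 (w = 2*(-88)*(510 - 88) = 2*(-88)*422 = -74272)
K = -70448 (K = 1258*(-56) = -70448)
1/(K + w) = 1/(-70448 - 74272) = 1/(-144720) = -1/144720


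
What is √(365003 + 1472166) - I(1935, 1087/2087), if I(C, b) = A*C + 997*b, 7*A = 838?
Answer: -3391719283/14609 + √1837169 ≈ -2.3081e+5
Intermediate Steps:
A = 838/7 (A = (⅐)*838 = 838/7 ≈ 119.71)
I(C, b) = 997*b + 838*C/7 (I(C, b) = 838*C/7 + 997*b = 997*b + 838*C/7)
√(365003 + 1472166) - I(1935, 1087/2087) = √(365003 + 1472166) - (997*(1087/2087) + (838/7)*1935) = √1837169 - (997*(1087*(1/2087)) + 1621530/7) = √1837169 - (997*(1087/2087) + 1621530/7) = √1837169 - (1083739/2087 + 1621530/7) = √1837169 - 1*3391719283/14609 = √1837169 - 3391719283/14609 = -3391719283/14609 + √1837169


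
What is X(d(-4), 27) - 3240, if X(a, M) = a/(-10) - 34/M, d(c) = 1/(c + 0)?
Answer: -3500533/1080 ≈ -3241.2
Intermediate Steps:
d(c) = 1/c
X(a, M) = -34/M - a/10 (X(a, M) = a*(-⅒) - 34/M = -a/10 - 34/M = -34/M - a/10)
X(d(-4), 27) - 3240 = (-34/27 - ⅒/(-4)) - 3240 = (-34*1/27 - ⅒*(-¼)) - 3240 = (-34/27 + 1/40) - 3240 = -1333/1080 - 3240 = -3500533/1080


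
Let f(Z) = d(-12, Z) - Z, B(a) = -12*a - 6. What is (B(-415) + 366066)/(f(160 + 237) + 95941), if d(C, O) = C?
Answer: 30920/7961 ≈ 3.8839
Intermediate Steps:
B(a) = -6 - 12*a
f(Z) = -12 - Z
(B(-415) + 366066)/(f(160 + 237) + 95941) = ((-6 - 12*(-415)) + 366066)/((-12 - (160 + 237)) + 95941) = ((-6 + 4980) + 366066)/((-12 - 1*397) + 95941) = (4974 + 366066)/((-12 - 397) + 95941) = 371040/(-409 + 95941) = 371040/95532 = 371040*(1/95532) = 30920/7961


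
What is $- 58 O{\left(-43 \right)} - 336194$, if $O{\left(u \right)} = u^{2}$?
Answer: $-443436$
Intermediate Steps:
$- 58 O{\left(-43 \right)} - 336194 = - 58 \left(-43\right)^{2} - 336194 = \left(-58\right) 1849 - 336194 = -107242 - 336194 = -443436$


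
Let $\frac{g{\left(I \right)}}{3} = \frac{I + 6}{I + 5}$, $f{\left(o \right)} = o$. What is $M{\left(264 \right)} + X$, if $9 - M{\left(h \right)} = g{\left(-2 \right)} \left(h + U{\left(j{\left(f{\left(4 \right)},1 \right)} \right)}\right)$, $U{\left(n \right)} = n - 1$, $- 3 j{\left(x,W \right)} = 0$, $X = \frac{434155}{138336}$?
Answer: $- \frac{143850293}{138336} \approx -1039.9$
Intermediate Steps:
$g{\left(I \right)} = \frac{3 \left(6 + I\right)}{5 + I}$ ($g{\left(I \right)} = 3 \frac{I + 6}{I + 5} = 3 \frac{6 + I}{5 + I} = \frac{3 \left(6 + I\right)}{5 + I}$)
$X = \frac{434155}{138336}$ ($X = 434155 \cdot \frac{1}{138336} = \frac{434155}{138336} \approx 3.1384$)
$j{\left(x,W \right)} = 0$ ($j{\left(x,W \right)} = \left(- \frac{1}{3}\right) 0 = 0$)
$U{\left(n \right)} = -1 + n$ ($U{\left(n \right)} = n - 1 = -1 + n$)
$M{\left(h \right)} = 13 - 4 h$ ($M{\left(h \right)} = 9 - \frac{3 \left(6 - 2\right)}{5 - 2} \left(h + \left(-1 + 0\right)\right) = 9 - 3 \cdot \frac{1}{3} \cdot 4 \left(h - 1\right) = 9 - 3 \cdot \frac{1}{3} \cdot 4 \left(-1 + h\right) = 9 - 4 \left(-1 + h\right) = 9 - \left(-4 + 4 h\right) = 13 - 4 h$)
$M{\left(264 \right)} + X = \left(13 - 1056\right) + \frac{434155}{138336} = -1043 + \frac{434155}{138336} = - \frac{143850293}{138336}$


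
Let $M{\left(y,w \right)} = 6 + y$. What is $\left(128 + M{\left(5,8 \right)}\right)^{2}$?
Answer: $19321$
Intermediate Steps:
$\left(128 + M{\left(5,8 \right)}\right)^{2} = \left(128 + \left(6 + 5\right)\right)^{2} = \left(128 + 11\right)^{2} = 139^{2} = 19321$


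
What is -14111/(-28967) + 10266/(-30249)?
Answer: 43156139/292074261 ≈ 0.14776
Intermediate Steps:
-14111/(-28967) + 10266/(-30249) = -14111*(-1/28967) + 10266*(-1/30249) = 14111/28967 - 3422/10083 = 43156139/292074261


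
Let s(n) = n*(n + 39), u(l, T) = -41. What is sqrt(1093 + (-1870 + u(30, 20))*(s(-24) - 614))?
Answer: sqrt(1862407) ≈ 1364.7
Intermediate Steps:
s(n) = n*(39 + n)
sqrt(1093 + (-1870 + u(30, 20))*(s(-24) - 614)) = sqrt(1093 + (-1870 - 41)*(-24*(39 - 24) - 614)) = sqrt(1093 - 1911*(-24*15 - 614)) = sqrt(1093 - 1911*(-360 - 614)) = sqrt(1093 - 1911*(-974)) = sqrt(1093 + 1861314) = sqrt(1862407)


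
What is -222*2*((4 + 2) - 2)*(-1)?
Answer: 1776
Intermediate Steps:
-222*2*((4 + 2) - 2)*(-1) = -222*2*(6 - 2)*(-1) = -222*2*4*(-1) = -1776*(-1) = -222*(-8) = 1776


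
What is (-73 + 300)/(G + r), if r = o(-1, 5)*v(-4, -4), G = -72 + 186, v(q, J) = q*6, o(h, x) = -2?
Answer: 227/162 ≈ 1.4012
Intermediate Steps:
v(q, J) = 6*q
G = 114
r = 48 (r = -12*(-4) = -2*(-24) = 48)
(-73 + 300)/(G + r) = (-73 + 300)/(114 + 48) = 227/162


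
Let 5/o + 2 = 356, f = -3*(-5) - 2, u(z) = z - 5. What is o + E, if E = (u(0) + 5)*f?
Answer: 5/354 ≈ 0.014124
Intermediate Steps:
u(z) = -5 + z
f = 13 (f = 15 - 2 = 13)
o = 5/354 (o = 5/(-2 + 356) = 5/354 ≈ 0.014124)
E = 0 (E = ((-5 + 0) + 5)*13 = (-5 + 5)*13 = 0*13 = 0)
o + E = 5/354 + 0 = 5/354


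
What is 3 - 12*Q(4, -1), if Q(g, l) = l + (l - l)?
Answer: 15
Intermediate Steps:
Q(g, l) = l (Q(g, l) = l + 0 = l)
3 - 12*Q(4, -1) = 3 - 12*(-1) = 3 + 12 = 15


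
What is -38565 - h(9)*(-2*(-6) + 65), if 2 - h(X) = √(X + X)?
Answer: -38719 + 231*√2 ≈ -38392.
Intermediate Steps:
h(X) = 2 - √2*√X (h(X) = 2 - √(X + X) = 2 - √(2*X) = 2 - √2*√X)
-38565 - h(9)*(-2*(-6) + 65) = -38565 - (2 - √2*√9)*(-2*(-6) + 65) = -38565 - (2 - 1*√2*3)*(12 + 65) = -38565 - (2 - 3*√2)*77 = -38565 - (154 - 231*√2) = -38565 + (-154 + 231*√2) = -38719 + 231*√2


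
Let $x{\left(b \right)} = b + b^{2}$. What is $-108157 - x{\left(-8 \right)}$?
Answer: $-108213$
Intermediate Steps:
$-108157 - x{\left(-8 \right)} = -108157 - - 8 \left(1 - 8\right) = -108157 - \left(-8\right) \left(-7\right) = -108157 - 56 = -108213$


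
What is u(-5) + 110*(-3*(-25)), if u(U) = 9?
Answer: 8259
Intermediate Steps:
u(-5) + 110*(-3*(-25)) = 9 + 110*(-3*(-25)) = 9 + 110*75 = 9 + 8250 = 8259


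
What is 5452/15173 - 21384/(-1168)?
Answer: 41353421/2215258 ≈ 18.668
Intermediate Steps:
5452/15173 - 21384/(-1168) = 5452*(1/15173) - 21384*(-1/1168) = 5452/15173 + 2673/146 = 41353421/2215258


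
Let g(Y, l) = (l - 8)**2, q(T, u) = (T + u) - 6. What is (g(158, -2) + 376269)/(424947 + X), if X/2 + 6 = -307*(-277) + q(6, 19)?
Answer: 376369/595051 ≈ 0.63250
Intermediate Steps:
q(T, u) = -6 + T + u
g(Y, l) = (-8 + l)**2
X = 170104 (X = -12 + 2*(-307*(-277) + (-6 + 6 + 19)) = -12 + 2*(85039 + 19) = -12 + 2*85058 = -12 + 170116 = 170104)
(g(158, -2) + 376269)/(424947 + X) = ((-8 - 2)**2 + 376269)/(424947 + 170104) = ((-10)**2 + 376269)/595051 = (100 + 376269)*(1/595051) = 376369*(1/595051) = 376369/595051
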